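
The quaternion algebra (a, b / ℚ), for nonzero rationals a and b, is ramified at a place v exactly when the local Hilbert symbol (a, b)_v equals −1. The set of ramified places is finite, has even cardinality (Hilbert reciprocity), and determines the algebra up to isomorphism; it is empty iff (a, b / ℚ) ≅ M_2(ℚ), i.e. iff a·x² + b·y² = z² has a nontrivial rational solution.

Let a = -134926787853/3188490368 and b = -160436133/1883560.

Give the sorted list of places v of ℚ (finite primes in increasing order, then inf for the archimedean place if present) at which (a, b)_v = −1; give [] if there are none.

[11, 13, 19, inf]

Mod squares: a ≡ -5434, b ≡ -27170. Check v ∈ {∞, 2, 3, 5, 7, 11, 13, 19, 23, 29, 31}.
v=11: a=11^1·(≡1), b=11^1·(≡9) mod 11; (1|11)=+1, (9|11)=+1; (−1)^{1·1·5}·(+1)^1·(+1)^1 = -1.
v=19: a=19^1·(≡15), b=19^1·(≡13) mod 19; (15|19)=-1, (13|19)=-1; (−1)^{1·1·9}·(-1)^1·(-1)^1 = -1.
v=13: a=13^1·(≡7), b=13^1·(≡12) mod 13; (7|13)=-1, (12|13)=+1; (−1)^{1·1·6}·(-1)^1·(+1)^1 = -1.
v=23: a=23^-2·(≡20), b=23^0·(≡12) mod 23; (20|23)=-1, (12|23)=+1; (−1)^{-2·0·11}·(-1)^0·(+1)^-2 = +1.
v=3: a=3^10·(≡2), b=3^10·(≡1) mod 3; (2|3)=-1, (1|3)=+1; (−1)^{10·10·1}·(-1)^10·(+1)^10 = +1.
v=7: a=7^-2·(≡5), b=7^-2·(≡1) mod 7; (5|7)=-1, (1|7)=+1; (−1)^{-2·-2·3}·(-1)^-2·(+1)^-2 = +1.
v=31: a=31^-2·(≡24), b=31^-2·(≡26) mod 31; (24|31)=-1, (26|31)=-1; (−1)^{-2·-2·15}·(-1)^-2·(-1)^-2 = +1.
v=2: v_2(a)=-7, v_2(b)=-3; units ≡ 3, 7 (mod 8); ε·ε+αω+βω = 1·1+-7·0+-3·1 ≡ 0  ⇒  (a,b)_2 = +1.
v=5: a=5^0·(≡4), b=5^-1·(≡1) mod 5; (4|5)=+1, (1|5)=+1; (−1)^{0·-1·2}·(+1)^-1·(+1)^0 = +1.
v=29: a=29^2·(≡27), b=29^0·(≡19) mod 29; (27|29)=-1, (19|29)=-1; (−1)^{2·0·14}·(-1)^0·(-1)^2 = +1.
v=∞: -5434 < 0 and -27170 < 0  ⇒  (a,b)_∞ = -1.
Ram(-5434, -27170) = {11, 13, 19, ∞}; no ℚ_11-point on the conic.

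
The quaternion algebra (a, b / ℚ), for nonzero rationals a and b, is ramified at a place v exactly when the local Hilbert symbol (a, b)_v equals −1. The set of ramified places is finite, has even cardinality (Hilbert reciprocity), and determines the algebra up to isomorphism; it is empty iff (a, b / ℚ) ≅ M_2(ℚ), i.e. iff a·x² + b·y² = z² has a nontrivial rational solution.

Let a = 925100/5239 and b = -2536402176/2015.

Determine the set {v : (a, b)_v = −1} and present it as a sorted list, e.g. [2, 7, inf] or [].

Mod squares: a ≡ 341, b ≡ -2637635. Check v ∈ {∞, 2, 3, 5, 7, 11, 13, 17, 29, 31}.
v=11: a=11^1·(≡9), b=11^1·(≡3) mod 11; (9|11)=+1, (3|11)=+1; (−1)^{1·1·5}·(+1)^1·(+1)^1 = -1.
v=2: v_2(a)=2, v_2(b)=8; units ≡ 5, 5 (mod 8); ε·ε+αω+βω = 0·0+2·1+8·1 ≡ 0  ⇒  (a,b)_2 = +1.
v=∞: 341 > 0 and -2637635 < 0  ⇒  (a,b)_∞ = +1.
v=3: a=3^0·(≡2), b=3^2·(≡1) mod 3; (2|3)=-1, (1|3)=+1; (−1)^{0·2·1}·(-1)^2·(+1)^0 = +1.
v=29: a=29^2·(≡6), b=29^2·(≡17) mod 29; (6|29)=+1, (17|29)=-1; (−1)^{2·2·14}·(+1)^2·(-1)^2 = +1.
v=5: a=5^2·(≡1), b=5^-1·(≡3) mod 5; (1|5)=+1, (3|5)=-1; (−1)^{2·-1·2}·(+1)^-1·(-1)^2 = +1.
v=13: a=13^-2·(≡4), b=13^-1·(≡9) mod 13; (4|13)=+1, (9|13)=+1; (−1)^{-2·-1·6}·(+1)^-1·(+1)^-2 = +1.
v=7: a=7^0·(≡5), b=7^1·(≡5) mod 7; (5|7)=-1, (5|7)=-1; (−1)^{0·1·3}·(-1)^1·(-1)^0 = -1.
v=31: a=31^-1·(≡22), b=31^-1·(≡10) mod 31; (22|31)=-1, (10|31)=+1; (−1)^{-1·-1·15}·(-1)^-1·(+1)^-1 = +1.
v=17: a=17^0·(≡15), b=17^1·(≡13) mod 17; (15|17)=+1, (13|17)=+1; (−1)^{0·1·8}·(+1)^1·(+1)^0 = +1.
|Ram(341, -2637635)| = 2, even; anisotropic at {7, 11}.

[7, 11]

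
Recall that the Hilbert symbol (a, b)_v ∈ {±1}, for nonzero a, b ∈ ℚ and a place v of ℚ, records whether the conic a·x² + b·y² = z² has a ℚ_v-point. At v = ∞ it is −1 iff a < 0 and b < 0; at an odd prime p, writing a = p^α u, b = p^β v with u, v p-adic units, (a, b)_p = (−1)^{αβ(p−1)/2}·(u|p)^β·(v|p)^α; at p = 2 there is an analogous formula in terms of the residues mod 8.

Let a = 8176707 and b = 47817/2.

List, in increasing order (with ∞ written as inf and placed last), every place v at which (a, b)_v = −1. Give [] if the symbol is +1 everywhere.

(a, b) ≡ (100947, 10626) mod (ℚ^×)²; places V = {2, 3, 7, 11, 19, 23, ∞}.
(a,b)_23: α=1, u≡21; β=1, v≡16 (mod 23); (21|23)=-1, (16|23)=+1; sign (−1)^1·-1^1·+1^1 = +1.
(a,b)_19: α=1, u≡3; β=0, v≡16 (mod 19); (3|19)=-1, (16|19)=+1; sign (−1)^0·-1^0·+1^1 = +1.
(a,b)_11: α=1, u≡1; β=1, v≡1 (mod 11); (1|11)=+1, (1|11)=+1; sign (−1)^1·+1^1·+1^1 = -1.
(a,b)_∞: sgn(100947)=+, sgn(10626)=+, so +1.
(a,b)_7: α=1, u≡4; β=1, v≡3 (mod 7); (4|7)=+1, (3|7)=-1; sign (−1)^1·+1^1·-1^1 = +1.
(a,b)_3: α=5, u≡1; β=3, v≡2 (mod 3); (1|3)=+1, (2|3)=-1; sign (−1)^1·+1^3·-1^5 = +1.
(a,b)_2: α=0, β=-1; u≡3, v≡1 (mod 8); ε(u)ε(v)=1·0, αω(v)=0·0, βω(u)=-1·1; sum ≡ 1  ⇒  -1.
Ram(100947, 10626) = {2, 11}; no ℚ_2-point on the conic.

[2, 11]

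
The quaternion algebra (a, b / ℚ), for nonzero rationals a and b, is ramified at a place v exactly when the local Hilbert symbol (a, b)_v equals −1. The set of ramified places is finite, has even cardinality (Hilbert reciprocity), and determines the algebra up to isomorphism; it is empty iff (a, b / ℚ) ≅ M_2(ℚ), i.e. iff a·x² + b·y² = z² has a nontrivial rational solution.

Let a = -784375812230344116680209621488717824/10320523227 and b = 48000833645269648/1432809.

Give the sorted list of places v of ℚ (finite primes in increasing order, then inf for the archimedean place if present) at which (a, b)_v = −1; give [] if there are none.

[11, 13, 29, 41]

Mod squares: a ≡ -18447, b ≡ 124289737. Check v ∈ {∞, 2, 3, 7, 11, 13, 17, 19, 29, 41, 43}.
v=3: a=3^-5·(≡1), b=3^-4·(≡1) mod 3; (1|3)=+1, (1|3)=+1; (−1)^{-5·-4·1}·(+1)^-4·(+1)^-5 = +1.
v=7: a=7^-6·(≡6), b=7^-2·(≡5) mod 7; (6|7)=-1, (5|7)=-1; (−1)^{-6·-2·3}·(-1)^-2·(-1)^-6 = +1.
v=11: a=11^3·(≡10), b=11^1·(≡2) mod 11; (10|11)=-1, (2|11)=-1; (−1)^{3·1·5}·(-1)^1·(-1)^3 = -1.
v=17: a=17^12·(≡13), b=17^7·(≡11) mod 17; (13|17)=+1, (11|17)=-1; (−1)^{12·7·8}·(+1)^7·(-1)^12 = +1.
v=41: a=41^2·(≡38), b=41^1·(≡39) mod 41; (38|41)=-1, (39|41)=+1; (−1)^{2·1·20}·(-1)^1·(+1)^2 = -1.
v=2: v_2(a)=12, v_2(b)=4; units ≡ 1, 1 (mod 8); ε·ε+αω+βω = 0·0+12·0+4·0 ≡ 0  ⇒  (a,b)_2 = +1.
v=13: a=13^3·(≡11), b=13^1·(≡9) mod 13; (11|13)=-1, (9|13)=+1; (−1)^{3·1·6}·(-1)^1·(+1)^3 = -1.
v=∞: -18447 < 0 and 124289737 > 0  ⇒  (a,b)_∞ = +1.
v=43: a=43^3·(≡11), b=43^1·(≡7) mod 43; (11|43)=+1, (7|43)=-1; (−1)^{3·1·21}·(+1)^1·(-1)^3 = +1.
v=19: a=19^-2·(≡2), b=19^-2·(≡2) mod 19; (2|19)=-1, (2|19)=-1; (−1)^{-2·-2·9}·(-1)^-2·(-1)^-2 = +1.
v=29: a=29^2·(≡19), b=29^1·(≡7) mod 29; (19|29)=-1, (7|29)=+1; (−1)^{2·1·14}·(-1)^1·(+1)^2 = -1.
|Ram(-18447, 124289737)| = 4, even; anisotropic at {11, 13, 29, 41}.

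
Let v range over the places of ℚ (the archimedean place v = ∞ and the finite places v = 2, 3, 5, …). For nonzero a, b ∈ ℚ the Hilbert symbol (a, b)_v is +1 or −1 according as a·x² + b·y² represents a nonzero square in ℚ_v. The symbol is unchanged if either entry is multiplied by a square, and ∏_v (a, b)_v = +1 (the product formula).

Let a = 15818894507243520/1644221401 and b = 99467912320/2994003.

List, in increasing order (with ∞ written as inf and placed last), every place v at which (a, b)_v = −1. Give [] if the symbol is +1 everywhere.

Mod squares: a ≡ 211470, b ≡ 3990. Check v ∈ {∞, 2, 3, 5, 7, 11, 19, 23, 37, 41, 43, 47, 53}.
v=7: a=7^3·(≡5), b=7^1·(≡6) mod 7; (5|7)=-1, (6|7)=-1; (−1)^{3·1·3}·(-1)^1·(-1)^3 = -1.
v=∞: 211470 > 0 and 3990 > 0  ⇒  (a,b)_∞ = +1.
v=53: a=53^1·(≡10), b=53^0·(≡46) mod 53; (10|53)=+1, (46|53)=+1; (−1)^{1·0·26}·(+1)^0·(+1)^1 = +1.
v=41: a=41^-2·(≡4), b=41^0·(≡15) mod 41; (4|41)=+1, (15|41)=-1; (−1)^{-2·0·20}·(+1)^0·(-1)^-2 = +1.
v=37: a=37^2·(≡8), b=37^-2·(≡24) mod 37; (8|37)=-1, (24|37)=-1; (−1)^{2·-2·18}·(-1)^-2·(-1)^2 = +1.
v=5: a=5^1·(≡4), b=5^1·(≡3) mod 5; (4|5)=+1, (3|5)=-1; (−1)^{1·1·2}·(+1)^1·(-1)^1 = -1.
v=19: a=19^1·(≡8), b=19^1·(≡11) mod 19; (8|19)=-1, (11|19)=+1; (−1)^{1·1·9}·(-1)^1·(+1)^1 = +1.
v=47: a=47^0·(≡12), b=47^2·(≡4) mod 47; (12|47)=+1, (4|47)=+1; (−1)^{0·2·23}·(+1)^2·(+1)^0 = +1.
v=11: a=11^2·(≡7), b=11^0·(≡7) mod 11; (7|11)=-1, (7|11)=-1; (−1)^{2·0·5}·(-1)^0·(-1)^2 = +1.
v=43: a=43^-2·(≡2), b=43^0·(≡32) mod 43; (2|43)=-1, (32|43)=-1; (−1)^{-2·0·21}·(-1)^0·(-1)^-2 = +1.
v=2: v_2(a)=11, v_2(b)=7; units ≡ 7, 3 (mod 8); ε·ε+αω+βω = 1·1+11·1+7·0 ≡ 0  ⇒  (a,b)_2 = +1.
v=3: a=3^3·(≡2), b=3^-7·(≡1) mod 3; (2|3)=-1, (1|3)=+1; (−1)^{3·-7·1}·(-1)^-7·(+1)^3 = +1.
v=23: a=23^-2·(≡18), b=23^2·(≡20) mod 23; (18|23)=+1, (20|23)=-1; (−1)^{-2·2·11}·(+1)^2·(-1)^-2 = +1.
(211470, 3990 / ℚ) ramifies at {5, 7}: a division algebra.

[5, 7]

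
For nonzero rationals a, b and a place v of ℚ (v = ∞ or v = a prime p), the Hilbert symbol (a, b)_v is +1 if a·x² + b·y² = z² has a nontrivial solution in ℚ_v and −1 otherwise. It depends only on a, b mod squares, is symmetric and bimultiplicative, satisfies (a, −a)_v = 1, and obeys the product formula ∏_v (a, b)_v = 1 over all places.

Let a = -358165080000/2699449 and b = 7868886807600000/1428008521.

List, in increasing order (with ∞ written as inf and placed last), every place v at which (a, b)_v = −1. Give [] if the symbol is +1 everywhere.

(a, b) ≡ (-7, 910) mod (ℚ^×)²; places V = {2, 3, 5, 7, 13, 23, 29, 31, 53, ∞}.
(a,b)_53: α=-2, u≡37; β=-2, v≡29 (mod 53); (37|53)=+1, (29|53)=+1; sign (−1)^0·+1^-2·+1^-2 = +1.
(a,b)_∞: sgn(-7)=−, sgn(910)=+, so +1.
(a,b)_5: α=4, u≡3; β=5, v≡2 (mod 5); (3|5)=-1, (2|5)=-1; sign (−1)^0·-1^5·-1^4 = -1.
(a,b)_7: α=1, u≡6; β=1, v≡1 (mod 7); (6|7)=-1, (1|7)=+1; sign (−1)^1·-1^1·+1^1 = +1.
(a,b)_3: α=2, u≡2; β=2, v≡1 (mod 3); (2|3)=-1, (1|3)=+1; sign (−1)^0·-1^2·+1^2 = +1.
(a,b)_31: α=-2, u≡26; β=-2, v≡24 (mod 31); (26|31)=-1, (24|31)=-1; sign (−1)^0·-1^-2·-1^-2 = +1.
(a,b)_2: α=6, β=7; u≡1, v≡7 (mod 8); ε(u)ε(v)=0·1, αω(v)=6·0, βω(u)=7·0; sum ≡ 0  ⇒  +1.
(a,b)_29: α=2, u≡24; β=2, v≡8 (mod 29); (24|29)=+1, (8|29)=-1; sign (−1)^0·+1^2·-1^2 = +1.
(a,b)_13: α=2, u≡5; β=5, v≡6 (mod 13); (5|13)=-1, (6|13)=-1; sign (−1)^0·-1^5·-1^2 = -1.
(a,b)_23: α=0, u≡4; β=-2, v≡3 (mod 23); (4|23)=+1, (3|23)=+1; sign (−1)^0·+1^-2·+1^0 = +1.
|Ram(-7, 910)| = 2, even; anisotropic at {5, 13}.

[5, 13]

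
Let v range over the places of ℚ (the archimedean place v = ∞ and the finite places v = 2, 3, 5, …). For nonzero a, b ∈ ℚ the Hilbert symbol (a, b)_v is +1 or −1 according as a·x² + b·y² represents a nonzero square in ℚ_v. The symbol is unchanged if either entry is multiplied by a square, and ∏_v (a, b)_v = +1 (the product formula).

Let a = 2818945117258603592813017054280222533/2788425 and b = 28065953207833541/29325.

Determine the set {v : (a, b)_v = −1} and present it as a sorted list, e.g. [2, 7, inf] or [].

[3, 7, 17, 43]

(a, b) ≡ (2981069, 6962952633) mod (ℚ^×)²; places V = {2, 3, 5, 7, 11, 13, 17, 19, 23, 37, 41, 43, 47, ∞}.
(a,b)_11: α=4, u≡4; β=2, v≡6 (mod 11); (4|11)=+1, (6|11)=-1; sign (−1)^0·+1^2·-1^4 = +1.
(a,b)_19: α=4, u≡16; β=2, v≡9 (mod 19); (16|19)=+1, (9|19)=+1; sign (−1)^0·+1^2·+1^4 = +1.
(a,b)_47: α=5, u≡12; β=2, v≡8 (mod 47); (12|47)=+1, (8|47)=+1; sign (−1)^0·+1^2·+1^5 = +1.
(a,b)_43: α=2, u≡3; β=1, v≡29 (mod 43); (3|43)=-1, (29|43)=-1; sign (−1)^0·-1^1·-1^2 = -1.
(a,b)_∞: sgn(2981069)=+, sgn(6962952633)=+, so +1.
(a,b)_5: α=-2, u≡4; β=-2, v≡2 (mod 5); (4|5)=+1, (2|5)=-1; sign (−1)^0·+1^-2·-1^-2 = +1.
(a,b)_23: α=0, u≡16; β=-1, v≡1 (mod 23); (16|23)=+1, (1|23)=+1; sign (−1)^0·+1^-1·+1^0 = +1.
(a,b)_3: α=-8, u≡2; β=-1, v≡2 (mod 3); (2|3)=-1, (2|3)=-1; sign (−1)^0·-1^-1·-1^-8 = -1.
(a,b)_13: α=3, u≡8; β=1, v≡8 (mod 13); (8|13)=-1, (8|13)=-1; sign (−1)^0·-1^1·-1^3 = +1.
(a,b)_7: α=5, u≡4; β=3, v≡4 (mod 7); (4|7)=+1, (4|7)=+1; sign (−1)^1·+1^3·+1^5 = -1.
(a,b)_37: α=2, u≡26; β=1, v≡16 (mod 37); (26|37)=+1, (16|37)=+1; sign (−1)^0·+1^1·+1^2 = +1.
(a,b)_17: α=-1, u≡1; β=-1, v≡7 (mod 17); (1|17)=+1, (7|17)=-1; sign (−1)^0·+1^-1·-1^-1 = -1.
(a,b)_2: α=0, β=0; u≡5, v≡1 (mod 8); ε(u)ε(v)=0·0, αω(v)=0·0, βω(u)=0·1; sum ≡ 0  ⇒  +1.
(a,b)_41: α=3, u≡40; β=1, v≡16 (mod 41); (40|41)=+1, (16|41)=+1; sign (−1)^0·+1^1·+1^3 = +1.
(2981069, 6962952633 / ℚ) ramifies at {3, 7, 17, 43}: a division algebra.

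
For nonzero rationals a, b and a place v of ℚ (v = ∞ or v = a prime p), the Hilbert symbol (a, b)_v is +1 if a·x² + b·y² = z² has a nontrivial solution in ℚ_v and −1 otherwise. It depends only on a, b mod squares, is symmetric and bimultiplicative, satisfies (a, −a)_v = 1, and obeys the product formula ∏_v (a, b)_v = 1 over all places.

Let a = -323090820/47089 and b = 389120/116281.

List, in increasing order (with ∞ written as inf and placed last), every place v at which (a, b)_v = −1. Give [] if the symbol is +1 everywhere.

[2, 19]

(a, b) ≡ (-53105, 95) mod (ℚ^×)²; places V = {2, 3, 5, 7, 11, 13, 19, 31, 43, ∞}.
(a,b)_5: α=1, u≡4; β=1, v≡4 (mod 5); (4|5)=+1, (4|5)=+1; sign (−1)^0·+1^1·+1^1 = +1.
(a,b)_19: α=1, u≡7; β=1, v≡17 (mod 19); (7|19)=+1, (17|19)=+1; sign (−1)^1·+1^1·+1^1 = -1.
(a,b)_11: α=0, u≡4; β=-2, v≡7 (mod 11); (4|11)=+1, (7|11)=-1; sign (−1)^0·+1^-2·-1^0 = +1.
(a,b)_∞: sgn(-53105)=−, sgn(95)=+, so +1.
(a,b)_43: α=1, u≡20; β=0, v≡11 (mod 43); (20|43)=-1, (11|43)=+1; sign (−1)^0·-1^0·+1^1 = +1.
(a,b)_2: α=2, β=12; u≡7, v≡7 (mod 8); ε(u)ε(v)=1·1, αω(v)=2·0, βω(u)=12·0; sum ≡ 1  ⇒  -1.
(a,b)_7: α=-2, u≡2; β=0, v≡1 (mod 7); (2|7)=+1, (1|7)=+1; sign (−1)^0·+1^0·+1^-2 = +1.
(a,b)_31: α=-2, u≡6; β=-2, v≡18 (mod 31); (6|31)=-1, (18|31)=+1; sign (−1)^0·-1^-2·+1^-2 = +1.
(a,b)_3: α=2, u≡1; β=0, v≡2 (mod 3); (1|3)=+1, (2|3)=-1; sign (−1)^0·+1^0·-1^2 = +1.
(a,b)_13: α=3, u≡3; β=0, v≡12 (mod 13); (3|13)=+1, (12|13)=+1; sign (−1)^0·+1^0·+1^3 = +1.
(-53105, 95 / ℚ) ramifies at {2, 19}: a division algebra.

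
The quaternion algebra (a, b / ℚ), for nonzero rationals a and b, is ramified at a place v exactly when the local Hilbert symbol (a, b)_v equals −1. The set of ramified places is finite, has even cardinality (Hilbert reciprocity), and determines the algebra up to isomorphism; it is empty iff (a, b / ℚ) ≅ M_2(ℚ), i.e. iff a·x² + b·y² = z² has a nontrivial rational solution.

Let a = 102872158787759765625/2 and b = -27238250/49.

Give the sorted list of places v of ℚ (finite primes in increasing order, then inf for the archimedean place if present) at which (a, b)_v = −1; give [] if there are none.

Mod squares: a ≡ 4930, b ≡ -3770. Check v ∈ {∞, 2, 3, 5, 7, 13, 17, 29}.
v=∞: 4930 > 0 and -3770 < 0  ⇒  (a,b)_∞ = +1.
v=3: a=3^2·(≡1), b=3^0·(≡1) mod 3; (1|3)=+1, (1|3)=+1; (−1)^{2·0·1}·(+1)^0·(+1)^2 = +1.
v=2: v_2(a)=-1, v_2(b)=1; units ≡ 1, 3 (mod 8); ε·ε+αω+βω = 0·1+-1·1+1·0 ≡ 1  ⇒  (a,b)_2 = -1.
v=29: a=29^3·(≡7), b=29^1·(≡3) mod 29; (7|29)=+1, (3|29)=-1; (−1)^{3·1·14}·(+1)^1·(-1)^3 = -1.
v=5: a=5^9·(≡4), b=5^3·(≡1) mod 5; (4|5)=+1, (1|5)=+1; (−1)^{9·3·2}·(+1)^3·(+1)^9 = +1.
v=13: a=13^2·(≡4), b=13^1·(≡9) mod 13; (4|13)=+1, (9|13)=+1; (−1)^{2·1·6}·(+1)^1·(+1)^2 = +1.
v=17: a=17^5·(≡1), b=17^2·(≡1) mod 17; (1|17)=+1, (1|17)=+1; (−1)^{5·2·8}·(+1)^2·(+1)^5 = +1.
v=7: a=7^0·(≡2), b=7^-2·(≡3) mod 7; (2|7)=+1, (3|7)=-1; (−1)^{0·-2·3}·(+1)^-2·(-1)^0 = +1.
Ram(4930, -3770) = {2, 29}; no ℚ_2-point on the conic.

[2, 29]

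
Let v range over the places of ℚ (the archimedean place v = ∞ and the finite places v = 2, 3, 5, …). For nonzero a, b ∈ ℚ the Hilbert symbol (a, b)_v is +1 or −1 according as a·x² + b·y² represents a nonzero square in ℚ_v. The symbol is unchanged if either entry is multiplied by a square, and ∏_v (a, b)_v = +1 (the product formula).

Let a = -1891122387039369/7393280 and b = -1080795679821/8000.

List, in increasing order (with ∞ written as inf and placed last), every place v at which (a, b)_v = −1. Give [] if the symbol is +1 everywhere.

(a, b) ≡ (-5, -2145) mod (ℚ^×)²; places V = {2, 3, 5, 11, 13, 17, 19, 29, ∞}.
(a,b)_13: α=0, u≡8; β=5, v≡10 (mod 13); (8|13)=-1, (10|13)=+1; sign (−1)^0·-1^5·+1^0 = -1.
(a,b)_11: α=4, u≡2; β=3, v≡3 (mod 11); (2|11)=-1, (3|11)=+1; sign (−1)^0·-1^3·+1^4 = -1.
(a,b)_∞: sgn(-5)=−, sgn(-2145)=−, so -1.
(a,b)_19: α=-2, u≡13; β=0, v≡10 (mod 19); (13|19)=-1, (10|19)=-1; sign (−1)^0·-1^0·-1^-2 = +1.
(a,b)_3: α=12, u≡1; β=7, v≡2 (mod 3); (1|3)=+1, (2|3)=-1; sign (−1)^0·+1^7·-1^12 = +1.
(a,b)_2: α=-12, β=-6; u≡3, v≡7 (mod 8); ε(u)ε(v)=1·1, αω(v)=-12·0, βω(u)=-6·1; sum ≡ 1  ⇒  -1.
(a,b)_29: α=2, u≡20; β=0, v≡4 (mod 29); (20|29)=+1, (4|29)=+1; sign (−1)^0·+1^0·+1^2 = +1.
(a,b)_5: α=-1, u≡1; β=-3, v≡1 (mod 5); (1|5)=+1, (1|5)=+1; sign (−1)^0·+1^-3·+1^-1 = +1.
(a,b)_17: α=2, u≡3; β=0, v≡5 (mod 17); (3|17)=-1, (5|17)=-1; sign (−1)^0·-1^0·-1^2 = +1.
(-5, -2145 / ℚ) ramifies at {2, 11, 13, ∞}: a division algebra.

[2, 11, 13, inf]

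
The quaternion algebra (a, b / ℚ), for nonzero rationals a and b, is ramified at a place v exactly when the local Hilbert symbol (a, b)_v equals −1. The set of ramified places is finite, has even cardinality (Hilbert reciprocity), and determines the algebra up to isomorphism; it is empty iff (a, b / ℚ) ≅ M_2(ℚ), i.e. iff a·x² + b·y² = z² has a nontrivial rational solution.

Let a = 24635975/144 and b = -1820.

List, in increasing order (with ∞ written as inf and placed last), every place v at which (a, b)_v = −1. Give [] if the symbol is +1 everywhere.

[7, 13]

(a, b) ≡ (119, -455) mod (ℚ^×)²; places V = {2, 3, 5, 7, 13, 17, ∞}.
(a,b)_13: α=2, u≡6; β=1, v≡3 (mod 13); (6|13)=-1, (3|13)=+1; sign (−1)^0·-1^1·+1^2 = -1.
(a,b)_5: α=2, u≡1; β=1, v≡1 (mod 5); (1|5)=+1, (1|5)=+1; sign (−1)^0·+1^1·+1^2 = +1.
(a,b)_2: α=-4, β=2; u≡7, v≡1 (mod 8); ε(u)ε(v)=1·0, αω(v)=-4·0, βω(u)=2·0; sum ≡ 0  ⇒  +1.
(a,b)_7: α=3, u≡3; β=1, v≡6 (mod 7); (3|7)=-1, (6|7)=-1; sign (−1)^1·-1^1·-1^3 = -1.
(a,b)_∞: sgn(119)=+, sgn(-455)=−, so +1.
(a,b)_3: α=-2, u≡2; β=0, v≡1 (mod 3); (2|3)=-1, (1|3)=+1; sign (−1)^0·-1^0·+1^-2 = +1.
(a,b)_17: α=1, u≡14; β=0, v≡16 (mod 17); (14|17)=-1, (16|17)=+1; sign (−1)^0·-1^0·+1^1 = +1.
Ram(119, -455) = {7, 13}; no ℚ_7-point on the conic.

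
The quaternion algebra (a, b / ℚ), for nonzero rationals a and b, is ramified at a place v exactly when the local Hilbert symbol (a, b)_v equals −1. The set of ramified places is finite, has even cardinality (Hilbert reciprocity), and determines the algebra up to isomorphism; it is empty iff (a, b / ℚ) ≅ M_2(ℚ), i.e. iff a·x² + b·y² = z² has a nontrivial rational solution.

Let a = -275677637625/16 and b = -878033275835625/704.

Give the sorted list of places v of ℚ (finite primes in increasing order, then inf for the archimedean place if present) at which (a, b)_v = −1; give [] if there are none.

[5, 11, 13, inf]

(a, b) ≡ (-1105, -187) mod (ℚ^×)²; places V = {2, 3, 5, 7, 11, 13, 17, ∞}.
(a,b)_∞: sgn(-1105)=−, sgn(-187)=−, so -1.
(a,b)_7: α=0, u≡1; β=2, v≡1 (mod 7); (1|7)=+1, (1|7)=+1; sign (−1)^0·+1^2·+1^0 = +1.
(a,b)_3: α=10, u≡2; β=10, v≡2 (mod 3); (2|3)=-1, (2|3)=-1; sign (−1)^0·-1^10·-1^10 = +1.
(a,b)_5: α=3, u≡4; β=4, v≡2 (mod 5); (4|5)=+1, (2|5)=-1; sign (−1)^0·+1^4·-1^3 = -1.
(a,b)_13: α=3, u≡7; β=4, v≡5 (mod 13); (7|13)=-1, (5|13)=-1; sign (−1)^0·-1^4·-1^3 = -1.
(a,b)_11: α=0, u≡10; β=-1, v≡4 (mod 11); (10|11)=-1, (4|11)=+1; sign (−1)^0·-1^-1·+1^0 = -1.
(a,b)_17: α=1, u≡5; β=1, v≡3 (mod 17); (5|17)=-1, (3|17)=-1; sign (−1)^0·-1^1·-1^1 = +1.
(a,b)_2: α=-4, β=-6; u≡7, v≡5 (mod 8); ε(u)ε(v)=1·0, αω(v)=-4·1, βω(u)=-6·0; sum ≡ 0  ⇒  +1.
|Ram(-1105, -187)| = 4, even; anisotropic at {5, 11, 13, ∞}.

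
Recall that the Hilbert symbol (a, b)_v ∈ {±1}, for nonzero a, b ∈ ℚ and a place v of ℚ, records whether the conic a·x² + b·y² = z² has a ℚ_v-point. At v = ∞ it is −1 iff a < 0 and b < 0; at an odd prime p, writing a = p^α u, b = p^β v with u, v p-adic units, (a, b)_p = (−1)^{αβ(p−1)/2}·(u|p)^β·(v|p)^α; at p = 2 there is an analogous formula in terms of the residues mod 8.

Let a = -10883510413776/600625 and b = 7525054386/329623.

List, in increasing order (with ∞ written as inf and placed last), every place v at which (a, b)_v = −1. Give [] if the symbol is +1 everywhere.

Mod squares: a ≡ -29, b ≡ 238. Check v ∈ {∞, 2, 3, 5, 7, 11, 13, 17, 19, 29, 31}.
v=17: a=17^2·(≡11), b=17^1·(≡11) mod 17; (11|17)=-1, (11|17)=-1; (−1)^{2·1·8}·(-1)^1·(-1)^2 = -1.
v=29: a=29^1·(≡25), b=29^2·(≡16) mod 29; (25|29)=+1, (16|29)=+1; (−1)^{1·2·14}·(+1)^2·(+1)^1 = +1.
v=13: a=13^2·(≡3), b=13^0·(≡12) mod 13; (3|13)=+1, (12|13)=+1; (−1)^{2·0·6}·(+1)^0·(+1)^2 = +1.
v=7: a=7^2·(≡6), b=7^-3·(≡5) mod 7; (6|7)=-1, (5|7)=-1; (−1)^{2·-3·3}·(-1)^-3·(-1)^2 = -1.
v=2: v_2(a)=4, v_2(b)=1; units ≡ 3, 7 (mod 8); ε·ε+αω+βω = 1·1+4·0+1·1 ≡ 0  ⇒  (a,b)_2 = +1.
v=5: a=5^-4·(≡4), b=5^0·(≡2) mod 5; (4|5)=+1, (2|5)=-1; (−1)^{-4·0·2}·(+1)^0·(-1)^-4 = +1.
v=19: a=19^0·(≡1), b=19^2·(≡8) mod 19; (1|19)=+1, (8|19)=-1; (−1)^{0·2·9}·(+1)^2·(-1)^0 = +1.
v=∞: -29 < 0 and 238 > 0  ⇒  (a,b)_∞ = +1.
v=11: a=11^2·(≡5), b=11^0·(≡10) mod 11; (5|11)=+1, (10|11)=-1; (−1)^{2·0·5}·(+1)^0·(-1)^2 = +1.
v=31: a=31^-2·(≡9), b=31^-2·(≡29) mod 31; (9|31)=+1, (29|31)=-1; (−1)^{-2·-2·15}·(+1)^-2·(-1)^-2 = +1.
v=3: a=3^4·(≡1), b=3^6·(≡1) mod 3; (1|3)=+1, (1|3)=+1; (−1)^{4·6·1}·(+1)^6·(+1)^4 = +1.
|Ram(-29, 238)| = 2, even; anisotropic at {7, 17}.

[7, 17]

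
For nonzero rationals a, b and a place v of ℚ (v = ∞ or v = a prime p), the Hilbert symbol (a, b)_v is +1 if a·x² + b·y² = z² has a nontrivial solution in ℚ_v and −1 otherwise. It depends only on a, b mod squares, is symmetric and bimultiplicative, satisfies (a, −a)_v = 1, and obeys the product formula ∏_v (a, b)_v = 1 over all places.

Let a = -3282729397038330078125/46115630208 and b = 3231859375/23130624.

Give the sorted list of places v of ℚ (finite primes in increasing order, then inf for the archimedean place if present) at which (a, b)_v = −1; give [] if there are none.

[3, 17]

Mod squares: a ≡ -8602, b ≡ 25806. Check v ∈ {∞, 2, 3, 5, 11, 13, 17, 19, 23, 37}.
v=23: a=23^3·(≡20), b=23^3·(≡3) mod 23; (20|23)=-1, (3|23)=+1; (−1)^{3·3·11}·(-1)^3·(+1)^3 = +1.
v=19: a=19^-2·(≡1), b=19^0·(≡7) mod 19; (1|19)=+1, (7|19)=+1; (−1)^{-2·0·9}·(+1)^0·(+1)^-2 = +1.
v=5: a=5^12·(≡2), b=5^6·(≡1) mod 5; (2|5)=-1, (1|5)=+1; (−1)^{12·6·2}·(-1)^6·(+1)^12 = +1.
v=11: a=11^3·(≡7), b=11^-1·(≡4) mod 11; (7|11)=-1, (4|11)=+1; (−1)^{3·-1·5}·(-1)^-1·(+1)^3 = +1.
v=17: a=17^3·(≡16), b=17^1·(≡10) mod 17; (16|17)=+1, (10|17)=-1; (−1)^{3·1·8}·(+1)^1·(-1)^3 = -1.
v=3: a=3^-6·(≡2), b=3^-1·(≡1) mod 3; (2|3)=-1, (1|3)=+1; (−1)^{-6·-1·1}·(-1)^-1·(+1)^-6 = -1.
v=2: v_2(a)=-7, v_2(b)=-9; units ≡ 3, 7 (mod 8); ε·ε+αω+βω = 1·1+-7·0+-9·1 ≡ 0  ⇒  (a,b)_2 = +1.
v=13: a=13^2·(≡9), b=13^0·(≡3) mod 13; (9|13)=+1, (3|13)=+1; (−1)^{2·0·6}·(+1)^0·(+1)^2 = +1.
v=∞: -8602 < 0 and 25806 > 0  ⇒  (a,b)_∞ = +1.
v=37: a=37^-2·(≡5), b=37^-2·(≡18) mod 37; (5|37)=-1, (18|37)=-1; (−1)^{-2·-2·18}·(-1)^-2·(-1)^-2 = +1.
Ram(-8602, 25806) = {3, 17}; no ℚ_3-point on the conic.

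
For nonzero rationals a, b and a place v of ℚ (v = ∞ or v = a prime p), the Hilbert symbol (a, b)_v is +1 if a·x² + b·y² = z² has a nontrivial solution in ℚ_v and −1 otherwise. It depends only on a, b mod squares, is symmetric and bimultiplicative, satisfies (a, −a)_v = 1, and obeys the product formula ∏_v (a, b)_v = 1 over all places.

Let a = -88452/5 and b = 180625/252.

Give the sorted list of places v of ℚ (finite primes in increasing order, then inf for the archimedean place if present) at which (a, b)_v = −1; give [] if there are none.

[2, 5, 7, 13]

Mod squares: a ≡ -1365, b ≡ 7. Check v ∈ {∞, 2, 3, 5, 7, 13, 17}.
v=3: a=3^5·(≡1), b=3^-2·(≡1) mod 3; (1|3)=+1, (1|3)=+1; (−1)^{5·-2·1}·(+1)^-2·(+1)^5 = +1.
v=13: a=13^1·(≡12), b=13^0·(≡11) mod 13; (12|13)=+1, (11|13)=-1; (−1)^{1·0·6}·(+1)^0·(-1)^1 = -1.
v=7: a=7^1·(≡4), b=7^-1·(≡4) mod 7; (4|7)=+1, (4|7)=+1; (−1)^{1·-1·3}·(+1)^-1·(+1)^1 = -1.
v=5: a=5^-1·(≡3), b=5^4·(≡2) mod 5; (3|5)=-1, (2|5)=-1; (−1)^{-1·4·2}·(-1)^4·(-1)^-1 = -1.
v=17: a=17^0·(≡10), b=17^2·(≡7) mod 17; (10|17)=-1, (7|17)=-1; (−1)^{0·2·8}·(-1)^2·(-1)^0 = +1.
v=2: v_2(a)=2, v_2(b)=-2; units ≡ 3, 7 (mod 8); ε·ε+αω+βω = 1·1+2·0+-2·1 ≡ 1  ⇒  (a,b)_2 = -1.
v=∞: -1365 < 0 and 7 > 0  ⇒  (a,b)_∞ = +1.
Ram(-1365, 7) = {2, 5, 7, 13}; no ℚ_2-point on the conic.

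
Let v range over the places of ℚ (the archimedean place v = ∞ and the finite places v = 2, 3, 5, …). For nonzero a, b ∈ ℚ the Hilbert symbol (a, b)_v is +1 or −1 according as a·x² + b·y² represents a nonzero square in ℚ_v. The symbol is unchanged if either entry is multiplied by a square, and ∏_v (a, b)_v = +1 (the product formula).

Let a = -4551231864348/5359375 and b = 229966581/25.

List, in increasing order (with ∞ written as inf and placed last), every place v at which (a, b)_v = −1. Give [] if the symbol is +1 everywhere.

(a, b) ≡ (-7980609, 1360749) mod (ℚ^×)²; places V = {2, 3, 5, 7, 13, 23, 31, 37, 41, ∞}.
(a,b)_41: α=1, u≡29; β=1, v≡4 (mod 41); (29|41)=-1, (4|41)=+1; sign (−1)^0·-1^1·+1^1 = -1.
(a,b)_7: α=-3, u≡6; β=0, v≡3 (mod 7); (6|7)=-1, (3|7)=-1; sign (−1)^0·-1^0·-1^-3 = -1.
(a,b)_5: α=-6, u≡4; β=-2, v≡1 (mod 5); (4|5)=+1, (1|5)=+1; sign (−1)^0·+1^-2·+1^-6 = +1.
(a,b)_13: α=1, u≡11; β=3, v≡3 (mod 13); (11|13)=-1, (3|13)=+1; sign (−1)^0·-1^3·+1^1 = -1.
(a,b)_∞: sgn(-7980609)=−, sgn(1360749)=+, so +1.
(a,b)_37: α=2, u≡32; β=1, v≡11 (mod 37); (32|37)=-1, (11|37)=+1; sign (−1)^0·-1^1·+1^2 = -1.
(a,b)_2: α=2, β=0; u≡7, v≡5 (mod 8); ε(u)ε(v)=1·0, αω(v)=2·1, βω(u)=0·0; sum ≡ 0  ⇒  +1.
(a,b)_3: α=7, u≡2; β=1, v≡1 (mod 3); (2|3)=-1, (1|3)=+1; sign (−1)^1·-1^1·+1^7 = +1.
(a,b)_31: α=1, u≡7; β=0, v≡1 (mod 31); (7|31)=+1, (1|31)=+1; sign (−1)^0·+1^0·+1^1 = +1.
(a,b)_23: α=1, u≡8; β=1, v≡5 (mod 23); (8|23)=+1, (5|23)=-1; sign (−1)^1·+1^1·-1^1 = +1.
Ram(-7980609, 1360749) = {7, 13, 37, 41}; no ℚ_7-point on the conic.

[7, 13, 37, 41]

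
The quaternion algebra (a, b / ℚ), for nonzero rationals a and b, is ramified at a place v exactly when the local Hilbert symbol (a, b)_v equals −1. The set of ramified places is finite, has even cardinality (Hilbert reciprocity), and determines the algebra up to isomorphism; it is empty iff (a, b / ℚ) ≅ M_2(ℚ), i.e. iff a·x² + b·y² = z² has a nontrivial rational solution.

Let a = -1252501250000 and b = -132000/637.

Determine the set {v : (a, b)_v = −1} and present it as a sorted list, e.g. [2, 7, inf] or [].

Mod squares: a ≡ -5, b ≡ -4290. Check v ∈ {∞, 2, 3, 5, 7, 11, 13}.
v=11: a=11^2·(≡8), b=11^1·(≡10) mod 11; (8|11)=-1, (10|11)=-1; (−1)^{2·1·5}·(-1)^1·(-1)^2 = -1.
v=7: a=7^2·(≡1), b=7^-2·(≡1) mod 7; (1|7)=+1, (1|7)=+1; (−1)^{2·-2·3}·(+1)^-2·(+1)^2 = +1.
v=∞: -5 < 0 and -4290 < 0  ⇒  (a,b)_∞ = -1.
v=3: a=3^0·(≡1), b=3^1·(≡1) mod 3; (1|3)=+1, (1|3)=+1; (−1)^{0·1·1}·(+1)^1·(+1)^0 = +1.
v=13: a=13^2·(≡2), b=13^-1·(≡8) mod 13; (2|13)=-1, (8|13)=-1; (−1)^{2·-1·6}·(-1)^-1·(-1)^2 = -1.
v=2: v_2(a)=4, v_2(b)=5; units ≡ 3, 7 (mod 8); ε·ε+αω+βω = 1·1+4·0+5·1 ≡ 0  ⇒  (a,b)_2 = +1.
v=5: a=5^7·(≡4), b=5^3·(≡2) mod 5; (4|5)=+1, (2|5)=-1; (−1)^{7·3·2}·(+1)^3·(-1)^7 = -1.
|Ram(-5, -4290)| = 4, even; anisotropic at {5, 11, 13, ∞}.

[5, 11, 13, inf]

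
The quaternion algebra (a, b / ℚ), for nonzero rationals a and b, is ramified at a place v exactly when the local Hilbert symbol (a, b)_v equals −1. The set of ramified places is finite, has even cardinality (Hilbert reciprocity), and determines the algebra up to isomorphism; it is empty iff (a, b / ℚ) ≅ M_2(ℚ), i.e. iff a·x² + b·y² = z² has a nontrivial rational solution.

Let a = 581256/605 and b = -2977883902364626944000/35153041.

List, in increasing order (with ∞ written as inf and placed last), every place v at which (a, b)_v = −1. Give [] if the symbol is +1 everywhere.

Mod squares: a ≡ 8970, b ≡ -2990. Check v ∈ {∞, 2, 3, 5, 7, 11, 13, 23, 31}.
v=31: a=31^0·(≡12), b=31^2·(≡17) mod 31; (12|31)=-1, (17|31)=-1; (−1)^{0·2·15}·(-1)^2·(-1)^0 = +1.
v=3: a=3^5·(≡2), b=3^14·(≡1) mod 3; (2|3)=-1, (1|3)=+1; (−1)^{5·14·1}·(-1)^14·(+1)^5 = +1.
v=11: a=11^-2·(≡1), b=11^-4·(≡6) mod 11; (1|11)=+1, (6|11)=-1; (−1)^{-2·-4·5}·(+1)^-4·(-1)^-2 = +1.
v=5: a=5^-1·(≡1), b=5^3·(≡3) mod 5; (1|5)=+1, (3|5)=-1; (−1)^{-1·3·2}·(+1)^3·(-1)^-1 = -1.
v=23: a=23^1·(≡19), b=23^3·(≡8) mod 23; (19|23)=-1, (8|23)=+1; (−1)^{1·3·11}·(-1)^3·(+1)^1 = +1.
v=13: a=13^1·(≡10), b=13^1·(≡9) mod 13; (10|13)=+1, (9|13)=+1; (−1)^{1·1·6}·(+1)^1·(+1)^1 = +1.
v=7: a=7^0·(≡6), b=7^-4·(≡6) mod 7; (6|7)=-1, (6|7)=-1; (−1)^{0·-4·3}·(-1)^-4·(-1)^0 = +1.
v=2: v_2(a)=3, v_2(b)=15; units ≡ 5, 1 (mod 8); ε·ε+αω+βω = 0·0+3·0+15·1 ≡ 1  ⇒  (a,b)_2 = -1.
v=∞: 8970 > 0 and -2990 < 0  ⇒  (a,b)_∞ = +1.
(8970, -2990 / ℚ) ramifies at {2, 5}: a division algebra.

[2, 5]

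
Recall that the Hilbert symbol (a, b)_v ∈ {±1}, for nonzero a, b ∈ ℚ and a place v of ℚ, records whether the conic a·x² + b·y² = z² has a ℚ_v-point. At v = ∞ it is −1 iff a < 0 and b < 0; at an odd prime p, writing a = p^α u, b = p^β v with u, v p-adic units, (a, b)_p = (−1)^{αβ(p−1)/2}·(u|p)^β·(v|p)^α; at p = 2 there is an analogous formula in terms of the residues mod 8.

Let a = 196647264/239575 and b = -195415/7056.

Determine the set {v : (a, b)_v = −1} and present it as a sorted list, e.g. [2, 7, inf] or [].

[3, 5, 11, 17]

(a, b) ≡ (8778, -1615) mod (ℚ^×)²; places V = {2, 3, 5, 7, 11, 17, 19, 37, ∞}.
(a,b)_∞: sgn(8778)=+, sgn(-1615)=−, so +1.
(a,b)_19: α=1, u≡6; β=1, v≡10 (mod 19); (6|19)=+1, (10|19)=-1; sign (−1)^1·+1^1·-1^1 = +1.
(a,b)_2: α=5, β=-4; u≡5, v≡1 (mod 8); ε(u)ε(v)=0·0, αω(v)=5·0, βω(u)=-4·1; sum ≡ 0  ⇒  +1.
(a,b)_5: α=-2, u≡3; β=1, v≡2 (mod 5); (3|5)=-1, (2|5)=-1; sign (−1)^0·-1^1·-1^-2 = -1.
(a,b)_37: α=-2, u≡4; β=0, v≡5 (mod 37); (4|37)=+1, (5|37)=-1; sign (−1)^0·+1^0·-1^-2 = +1.
(a,b)_7: α=-1, u≡1; β=-2, v≡1 (mod 7); (1|7)=+1, (1|7)=+1; sign (−1)^0·+1^-2·+1^-1 = +1.
(a,b)_17: α=0, u≡11; β=1, v≡14 (mod 17); (11|17)=-1, (14|17)=-1; sign (−1)^0·-1^1·-1^0 = -1.
(a,b)_3: α=5, u≡1; β=-2, v≡2 (mod 3); (1|3)=+1, (2|3)=-1; sign (−1)^0·+1^-2·-1^5 = -1.
(a,b)_11: α=3, u≡6; β=2, v≡7 (mod 11); (6|11)=-1, (7|11)=-1; sign (−1)^0·-1^2·-1^3 = -1.
(8778, -1615 / ℚ) ramifies at {3, 5, 11, 17}: a division algebra.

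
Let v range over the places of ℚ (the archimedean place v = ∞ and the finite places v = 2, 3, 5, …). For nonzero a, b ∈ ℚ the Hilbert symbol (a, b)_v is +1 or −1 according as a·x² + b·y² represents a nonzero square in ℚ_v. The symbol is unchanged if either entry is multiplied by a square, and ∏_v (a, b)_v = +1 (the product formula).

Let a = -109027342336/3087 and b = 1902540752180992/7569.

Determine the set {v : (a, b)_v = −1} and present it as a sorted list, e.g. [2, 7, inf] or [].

[2, 11, 37, 47]

(a, b) ≡ (-6159538, 7567) mod (ℚ^×)²; places V = {2, 3, 7, 11, 23, 29, 37, 47, ∞}.
(a,b)_7: α=-3, u≡2; β=3, v≡5 (mod 7); (2|7)=+1, (5|7)=-1; sign (−1)^1·+1^3·-1^-3 = +1.
(a,b)_2: α=11, β=8; u≡7, v≡7 (mod 8); ε(u)ε(v)=1·1, αω(v)=11·0, βω(u)=8·0; sum ≡ 1  ⇒  -1.
(a,b)_47: α=1, u≡41; β=1, v≡38 (mod 47); (41|47)=-1, (38|47)=-1; sign (−1)^1·-1^1·-1^1 = -1.
(a,b)_∞: sgn(-6159538)=−, sgn(7567)=+, so +1.
(a,b)_29: α=0, u≡16; β=-2, v≡8 (mod 29); (16|29)=+1, (8|29)=-1; sign (−1)^0·+1^-2·-1^0 = +1.
(a,b)_3: α=-2, u≡2; β=-2, v≡1 (mod 3); (2|3)=-1, (1|3)=+1; sign (−1)^0·-1^-2·+1^-2 = +1.
(a,b)_11: α=3, u≡6; β=4, v≡2 (mod 11); (6|11)=-1, (2|11)=-1; sign (−1)^0·-1^4·-1^3 = -1.
(a,b)_37: α=1, u≡25; β=2, v≡20 (mod 37); (25|37)=+1, (20|37)=-1; sign (−1)^0·+1^2·-1^1 = -1.
(a,b)_23: α=1, u≡13; β=1, v≡15 (mod 23); (13|23)=+1, (15|23)=-1; sign (−1)^1·+1^1·-1^1 = +1.
(-6159538, 7567 / ℚ) ramifies at {2, 11, 37, 47}: a division algebra.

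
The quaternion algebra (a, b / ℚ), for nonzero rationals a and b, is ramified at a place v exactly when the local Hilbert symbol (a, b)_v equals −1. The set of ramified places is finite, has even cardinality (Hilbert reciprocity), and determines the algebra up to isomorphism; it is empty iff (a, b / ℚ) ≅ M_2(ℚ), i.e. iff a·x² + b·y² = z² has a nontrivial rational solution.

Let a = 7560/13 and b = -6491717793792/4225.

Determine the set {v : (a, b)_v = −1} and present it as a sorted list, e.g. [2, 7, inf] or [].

[2, 5, 7, 11, 17, 19]

(a, b) ≡ (2730, -49742) mod (ℚ^×)²; places V = {2, 3, 5, 7, 11, 13, 17, 19, ∞}.
(a,b)_∞: sgn(2730)=+, sgn(-49742)=−, so +1.
(a,b)_5: α=1, u≡4; β=-2, v≡2 (mod 5); (4|5)=+1, (2|5)=-1; sign (−1)^0·+1^-2·-1^1 = -1.
(a,b)_7: α=1, u≡5; β=3, v≡5 (mod 7); (5|7)=-1, (5|7)=-1; sign (−1)^1·-1^3·-1^1 = -1.
(a,b)_2: α=3, β=11; u≡5, v≡1 (mod 8); ε(u)ε(v)=0·0, αω(v)=3·0, βω(u)=11·1; sum ≡ 1  ⇒  -1.
(a,b)_11: α=0, u≡7; β=1, v≡8 (mod 11); (7|11)=-1, (8|11)=-1; sign (−1)^0·-1^1·-1^0 = -1.
(a,b)_17: α=0, u≡14; β=3, v≡16 (mod 17); (14|17)=-1, (16|17)=+1; sign (−1)^0·-1^3·+1^0 = -1.
(a,b)_19: α=0, u≡13; β=1, v≡17 (mod 19); (13|19)=-1, (17|19)=+1; sign (−1)^0·-1^1·+1^0 = -1.
(a,b)_3: α=3, u≡1; β=2, v≡1 (mod 3); (1|3)=+1, (1|3)=+1; sign (−1)^0·+1^2·+1^3 = +1.
(a,b)_13: α=-1, u≡7; β=-2, v≡10 (mod 13); (7|13)=-1, (10|13)=+1; sign (−1)^0·-1^-2·+1^-1 = +1.
(2730, -49742 / ℚ) ramifies at {2, 5, 7, 11, 17, 19}: a division algebra.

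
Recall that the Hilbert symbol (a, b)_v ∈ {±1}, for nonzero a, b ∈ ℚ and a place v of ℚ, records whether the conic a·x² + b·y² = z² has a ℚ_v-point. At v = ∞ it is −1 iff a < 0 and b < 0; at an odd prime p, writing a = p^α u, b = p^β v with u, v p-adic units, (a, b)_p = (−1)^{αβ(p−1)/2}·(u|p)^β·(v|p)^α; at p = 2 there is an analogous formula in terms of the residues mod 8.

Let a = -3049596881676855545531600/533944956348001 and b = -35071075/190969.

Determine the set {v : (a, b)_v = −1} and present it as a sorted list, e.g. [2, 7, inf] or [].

(a, b) ≡ (-13949, -403) mod (ℚ^×)²; places V = {2, 5, 11, 13, 17, 19, 23, 29, 31, 37, 59, ∞}.
(a,b)_∞: sgn(-13949)=−, sgn(-403)=−, so -1.
(a,b)_13: α=3, u≡7; β=1, v≡2 (mod 13); (7|13)=-1, (2|13)=-1; sign (−1)^0·-1^1·-1^3 = +1.
(a,b)_31: α=4, u≡5; β=1, v≡16 (mod 31); (5|31)=+1, (16|31)=+1; sign (−1)^0·+1^1·+1^4 = +1.
(a,b)_11: α=-4, u≡7; β=0, v≡3 (mod 11); (7|11)=-1, (3|11)=+1; sign (−1)^0·-1^0·+1^-4 = +1.
(a,b)_17: α=2, u≡1; β=0, v≡14 (mod 17); (1|17)=+1, (14|17)=-1; sign (−1)^0·+1^0·-1^2 = +1.
(a,b)_2: α=4, β=0; u≡3, v≡5 (mod 8); ε(u)ε(v)=1·0, αω(v)=4·1, βω(u)=0·1; sum ≡ 0  ⇒  +1.
(a,b)_37: α=1, u≡26; β=0, v≡25 (mod 37); (26|37)=+1, (25|37)=+1; sign (−1)^0·+1^0·+1^1 = +1.
(a,b)_23: α=-4, u≡18; β=-2, v≡11 (mod 23); (18|23)=+1, (11|23)=-1; sign (−1)^0·+1^-2·-1^-4 = +1.
(a,b)_5: α=2, u≡1; β=2, v≡3 (mod 5); (1|5)=+1, (3|5)=-1; sign (−1)^0·+1^2·-1^2 = +1.
(a,b)_29: α=1, u≡3; β=0, v≡26 (mod 29); (3|29)=-1, (26|29)=-1; sign (−1)^0·-1^0·-1^1 = -1.
(a,b)_59: α=4, u≡24; β=2, v≡58 (mod 59); (24|59)=-1, (58|59)=-1; sign (−1)^0·-1^2·-1^4 = +1.
(a,b)_19: α=-4, u≡7; β=-2, v≡13 (mod 19); (7|19)=+1, (13|19)=-1; sign (−1)^0·+1^-2·-1^-4 = +1.
|Ram(-13949, -403)| = 2, even; anisotropic at {29, ∞}.

[29, inf]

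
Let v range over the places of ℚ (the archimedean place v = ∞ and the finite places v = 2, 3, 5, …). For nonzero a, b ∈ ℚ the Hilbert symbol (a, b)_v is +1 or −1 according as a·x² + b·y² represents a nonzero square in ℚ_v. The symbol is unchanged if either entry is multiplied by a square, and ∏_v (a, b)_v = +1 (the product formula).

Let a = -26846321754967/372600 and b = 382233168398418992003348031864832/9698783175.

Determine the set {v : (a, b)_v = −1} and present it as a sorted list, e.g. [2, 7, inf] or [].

Mod squares: a ≡ -11362, b ≡ 193154. Check v ∈ {∞, 2, 3, 5, 7, 11, 13, 17, 19, 23, 37, 41, 43}.
v=13: a=13^1·(≡1), b=13^3·(≡4) mod 13; (1|13)=+1, (4|13)=+1; (−1)^{1·3·6}·(+1)^3·(+1)^1 = +1.
v=43: a=43^2·(≡2), b=43^4·(≡14) mod 43; (2|43)=-1, (14|43)=+1; (−1)^{2·4·21}·(-1)^4·(+1)^2 = +1.
v=5: a=5^-2·(≡2), b=5^-2·(≡1) mod 5; (2|5)=-1, (1|5)=+1; (−1)^{-2·-2·2}·(-1)^-2·(+1)^-2 = +1.
v=19: a=19^1·(≡18), b=19^3·(≡7) mod 19; (18|19)=-1, (7|19)=+1; (−1)^{1·3·9}·(-1)^3·(+1)^1 = +1.
v=7: a=7^0·(≡5), b=7^2·(≡5) mod 7; (5|7)=-1, (5|7)=-1; (−1)^{0·2·3}·(-1)^2·(-1)^0 = +1.
v=17: a=17^2·(≡7), b=17^5·(≡10) mod 17; (7|17)=-1, (10|17)=-1; (−1)^{2·5·8}·(-1)^5·(-1)^2 = -1.
v=2: v_2(a)=-3, v_2(b)=19; units ≡ 7, 1 (mod 8); ε·ε+αω+βω = 1·0+-3·0+19·0 ≡ 0  ⇒  (a,b)_2 = +1.
v=11: a=11^2·(≡1), b=11^2·(≡5) mod 11; (1|11)=+1, (5|11)=+1; (−1)^{2·2·5}·(+1)^2·(+1)^2 = +1.
v=37: a=37^0·(≡12), b=37^-4·(≡6) mod 37; (12|37)=+1, (6|37)=-1; (−1)^{0·-4·18}·(+1)^-4·(-1)^0 = +1.
v=∞: -11362 < 0 and 193154 > 0  ⇒  (a,b)_∞ = +1.
v=3: a=3^-4·(≡2), b=3^-2·(≡2) mod 3; (2|3)=-1, (2|3)=-1; (−1)^{-4·-2·1}·(-1)^-2·(-1)^-4 = +1.
v=23: a=23^-1·(≡18), b=23^-1·(≡9) mod 23; (18|23)=+1, (9|23)=+1; (−1)^{-1·-1·11}·(+1)^-1·(+1)^-1 = -1.
v=41: a=41^2·(≡39), b=41^2·(≡19) mod 41; (39|41)=+1, (19|41)=-1; (−1)^{2·2·20}·(+1)^2·(-1)^2 = +1.
Ram(-11362, 193154) = {17, 23}; no ℚ_17-point on the conic.

[17, 23]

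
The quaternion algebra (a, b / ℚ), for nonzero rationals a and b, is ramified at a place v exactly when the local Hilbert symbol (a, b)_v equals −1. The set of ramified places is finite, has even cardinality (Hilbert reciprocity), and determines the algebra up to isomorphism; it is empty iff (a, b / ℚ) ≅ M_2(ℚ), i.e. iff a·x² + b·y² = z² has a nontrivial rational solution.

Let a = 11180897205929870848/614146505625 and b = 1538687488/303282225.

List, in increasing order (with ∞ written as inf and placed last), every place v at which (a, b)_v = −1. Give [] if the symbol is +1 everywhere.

Mod squares: a ≡ 22, b ≡ 11362. Check v ∈ {∞, 2, 3, 5, 11, 13, 19, 23, 31, 43}.
v=19: a=19^2·(≡8), b=19^1·(≡6) mod 19; (8|19)=-1, (6|19)=+1; (−1)^{2·1·9}·(-1)^1·(+1)^2 = -1.
v=2: v_2(a)=9, v_2(b)=9; units ≡ 3, 1 (mod 8); ε·ε+αω+βω = 1·0+9·0+9·1 ≡ 1  ⇒  (a,b)_2 = -1.
v=3: a=3^-12·(≡1), b=3^-8·(≡1) mod 3; (1|3)=+1, (1|3)=+1; (−1)^{-12·-8·1}·(+1)^-8·(+1)^-12 = +1.
v=11: a=11^3·(≡7), b=11^0·(≡2) mod 11; (7|11)=-1, (2|11)=-1; (−1)^{3·0·5}·(-1)^0·(-1)^3 = -1.
v=31: a=31^2·(≡11), b=31^0·(≡28) mod 31; (11|31)=-1, (28|31)=+1; (−1)^{2·0·15}·(-1)^0·(+1)^2 = +1.
v=23: a=23^4·(≡7), b=23^3·(≡15) mod 23; (7|23)=-1, (15|23)=-1; (−1)^{4·3·11}·(-1)^3·(-1)^4 = -1.
v=43: a=43^-2·(≡7), b=43^-2·(≡13) mod 43; (7|43)=-1, (13|43)=+1; (−1)^{-2·-2·21}·(-1)^-2·(+1)^-2 = +1.
v=∞: 22 > 0 and 11362 > 0  ⇒  (a,b)_∞ = +1.
v=13: a=13^2·(≡10), b=13^1·(≡4) mod 13; (10|13)=+1, (4|13)=+1; (−1)^{2·1·6}·(+1)^1·(+1)^2 = +1.
v=5: a=5^-4·(≡2), b=5^-2·(≡2) mod 5; (2|5)=-1, (2|5)=-1; (−1)^{-4·-2·2}·(-1)^-2·(-1)^-4 = +1.
|Ram(22, 11362)| = 4, even; anisotropic at {2, 11, 19, 23}.

[2, 11, 19, 23]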